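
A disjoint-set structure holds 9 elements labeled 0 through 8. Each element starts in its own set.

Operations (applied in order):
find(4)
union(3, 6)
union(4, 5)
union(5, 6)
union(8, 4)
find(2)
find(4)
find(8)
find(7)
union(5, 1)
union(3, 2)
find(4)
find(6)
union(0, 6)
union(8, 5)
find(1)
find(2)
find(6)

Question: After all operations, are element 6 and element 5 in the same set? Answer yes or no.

Answer: yes

Derivation:
Step 1: find(4) -> no change; set of 4 is {4}
Step 2: union(3, 6) -> merged; set of 3 now {3, 6}
Step 3: union(4, 5) -> merged; set of 4 now {4, 5}
Step 4: union(5, 6) -> merged; set of 5 now {3, 4, 5, 6}
Step 5: union(8, 4) -> merged; set of 8 now {3, 4, 5, 6, 8}
Step 6: find(2) -> no change; set of 2 is {2}
Step 7: find(4) -> no change; set of 4 is {3, 4, 5, 6, 8}
Step 8: find(8) -> no change; set of 8 is {3, 4, 5, 6, 8}
Step 9: find(7) -> no change; set of 7 is {7}
Step 10: union(5, 1) -> merged; set of 5 now {1, 3, 4, 5, 6, 8}
Step 11: union(3, 2) -> merged; set of 3 now {1, 2, 3, 4, 5, 6, 8}
Step 12: find(4) -> no change; set of 4 is {1, 2, 3, 4, 5, 6, 8}
Step 13: find(6) -> no change; set of 6 is {1, 2, 3, 4, 5, 6, 8}
Step 14: union(0, 6) -> merged; set of 0 now {0, 1, 2, 3, 4, 5, 6, 8}
Step 15: union(8, 5) -> already same set; set of 8 now {0, 1, 2, 3, 4, 5, 6, 8}
Step 16: find(1) -> no change; set of 1 is {0, 1, 2, 3, 4, 5, 6, 8}
Step 17: find(2) -> no change; set of 2 is {0, 1, 2, 3, 4, 5, 6, 8}
Step 18: find(6) -> no change; set of 6 is {0, 1, 2, 3, 4, 5, 6, 8}
Set of 6: {0, 1, 2, 3, 4, 5, 6, 8}; 5 is a member.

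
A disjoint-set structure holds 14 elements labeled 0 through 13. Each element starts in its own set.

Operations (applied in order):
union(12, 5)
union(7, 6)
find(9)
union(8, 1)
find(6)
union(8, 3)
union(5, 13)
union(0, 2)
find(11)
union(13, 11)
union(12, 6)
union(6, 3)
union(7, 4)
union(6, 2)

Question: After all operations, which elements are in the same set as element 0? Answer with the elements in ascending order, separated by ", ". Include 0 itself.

Step 1: union(12, 5) -> merged; set of 12 now {5, 12}
Step 2: union(7, 6) -> merged; set of 7 now {6, 7}
Step 3: find(9) -> no change; set of 9 is {9}
Step 4: union(8, 1) -> merged; set of 8 now {1, 8}
Step 5: find(6) -> no change; set of 6 is {6, 7}
Step 6: union(8, 3) -> merged; set of 8 now {1, 3, 8}
Step 7: union(5, 13) -> merged; set of 5 now {5, 12, 13}
Step 8: union(0, 2) -> merged; set of 0 now {0, 2}
Step 9: find(11) -> no change; set of 11 is {11}
Step 10: union(13, 11) -> merged; set of 13 now {5, 11, 12, 13}
Step 11: union(12, 6) -> merged; set of 12 now {5, 6, 7, 11, 12, 13}
Step 12: union(6, 3) -> merged; set of 6 now {1, 3, 5, 6, 7, 8, 11, 12, 13}
Step 13: union(7, 4) -> merged; set of 7 now {1, 3, 4, 5, 6, 7, 8, 11, 12, 13}
Step 14: union(6, 2) -> merged; set of 6 now {0, 1, 2, 3, 4, 5, 6, 7, 8, 11, 12, 13}
Component of 0: {0, 1, 2, 3, 4, 5, 6, 7, 8, 11, 12, 13}

Answer: 0, 1, 2, 3, 4, 5, 6, 7, 8, 11, 12, 13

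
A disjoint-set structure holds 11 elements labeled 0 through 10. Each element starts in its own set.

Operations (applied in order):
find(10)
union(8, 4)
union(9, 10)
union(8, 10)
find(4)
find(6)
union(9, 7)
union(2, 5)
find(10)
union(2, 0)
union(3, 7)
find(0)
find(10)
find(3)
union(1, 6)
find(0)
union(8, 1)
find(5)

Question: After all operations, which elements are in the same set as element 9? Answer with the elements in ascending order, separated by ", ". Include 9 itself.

Answer: 1, 3, 4, 6, 7, 8, 9, 10

Derivation:
Step 1: find(10) -> no change; set of 10 is {10}
Step 2: union(8, 4) -> merged; set of 8 now {4, 8}
Step 3: union(9, 10) -> merged; set of 9 now {9, 10}
Step 4: union(8, 10) -> merged; set of 8 now {4, 8, 9, 10}
Step 5: find(4) -> no change; set of 4 is {4, 8, 9, 10}
Step 6: find(6) -> no change; set of 6 is {6}
Step 7: union(9, 7) -> merged; set of 9 now {4, 7, 8, 9, 10}
Step 8: union(2, 5) -> merged; set of 2 now {2, 5}
Step 9: find(10) -> no change; set of 10 is {4, 7, 8, 9, 10}
Step 10: union(2, 0) -> merged; set of 2 now {0, 2, 5}
Step 11: union(3, 7) -> merged; set of 3 now {3, 4, 7, 8, 9, 10}
Step 12: find(0) -> no change; set of 0 is {0, 2, 5}
Step 13: find(10) -> no change; set of 10 is {3, 4, 7, 8, 9, 10}
Step 14: find(3) -> no change; set of 3 is {3, 4, 7, 8, 9, 10}
Step 15: union(1, 6) -> merged; set of 1 now {1, 6}
Step 16: find(0) -> no change; set of 0 is {0, 2, 5}
Step 17: union(8, 1) -> merged; set of 8 now {1, 3, 4, 6, 7, 8, 9, 10}
Step 18: find(5) -> no change; set of 5 is {0, 2, 5}
Component of 9: {1, 3, 4, 6, 7, 8, 9, 10}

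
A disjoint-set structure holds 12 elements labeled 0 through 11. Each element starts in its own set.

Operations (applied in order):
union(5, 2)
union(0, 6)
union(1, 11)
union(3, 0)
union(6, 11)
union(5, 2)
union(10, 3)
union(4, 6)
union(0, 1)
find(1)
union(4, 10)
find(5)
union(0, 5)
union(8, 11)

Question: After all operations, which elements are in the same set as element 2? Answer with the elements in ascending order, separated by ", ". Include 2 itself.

Step 1: union(5, 2) -> merged; set of 5 now {2, 5}
Step 2: union(0, 6) -> merged; set of 0 now {0, 6}
Step 3: union(1, 11) -> merged; set of 1 now {1, 11}
Step 4: union(3, 0) -> merged; set of 3 now {0, 3, 6}
Step 5: union(6, 11) -> merged; set of 6 now {0, 1, 3, 6, 11}
Step 6: union(5, 2) -> already same set; set of 5 now {2, 5}
Step 7: union(10, 3) -> merged; set of 10 now {0, 1, 3, 6, 10, 11}
Step 8: union(4, 6) -> merged; set of 4 now {0, 1, 3, 4, 6, 10, 11}
Step 9: union(0, 1) -> already same set; set of 0 now {0, 1, 3, 4, 6, 10, 11}
Step 10: find(1) -> no change; set of 1 is {0, 1, 3, 4, 6, 10, 11}
Step 11: union(4, 10) -> already same set; set of 4 now {0, 1, 3, 4, 6, 10, 11}
Step 12: find(5) -> no change; set of 5 is {2, 5}
Step 13: union(0, 5) -> merged; set of 0 now {0, 1, 2, 3, 4, 5, 6, 10, 11}
Step 14: union(8, 11) -> merged; set of 8 now {0, 1, 2, 3, 4, 5, 6, 8, 10, 11}
Component of 2: {0, 1, 2, 3, 4, 5, 6, 8, 10, 11}

Answer: 0, 1, 2, 3, 4, 5, 6, 8, 10, 11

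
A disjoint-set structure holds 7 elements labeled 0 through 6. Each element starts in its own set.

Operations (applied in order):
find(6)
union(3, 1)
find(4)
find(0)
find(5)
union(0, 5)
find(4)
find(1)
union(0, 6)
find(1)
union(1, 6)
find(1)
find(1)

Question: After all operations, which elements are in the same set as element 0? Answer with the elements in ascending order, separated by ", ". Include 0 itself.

Answer: 0, 1, 3, 5, 6

Derivation:
Step 1: find(6) -> no change; set of 6 is {6}
Step 2: union(3, 1) -> merged; set of 3 now {1, 3}
Step 3: find(4) -> no change; set of 4 is {4}
Step 4: find(0) -> no change; set of 0 is {0}
Step 5: find(5) -> no change; set of 5 is {5}
Step 6: union(0, 5) -> merged; set of 0 now {0, 5}
Step 7: find(4) -> no change; set of 4 is {4}
Step 8: find(1) -> no change; set of 1 is {1, 3}
Step 9: union(0, 6) -> merged; set of 0 now {0, 5, 6}
Step 10: find(1) -> no change; set of 1 is {1, 3}
Step 11: union(1, 6) -> merged; set of 1 now {0, 1, 3, 5, 6}
Step 12: find(1) -> no change; set of 1 is {0, 1, 3, 5, 6}
Step 13: find(1) -> no change; set of 1 is {0, 1, 3, 5, 6}
Component of 0: {0, 1, 3, 5, 6}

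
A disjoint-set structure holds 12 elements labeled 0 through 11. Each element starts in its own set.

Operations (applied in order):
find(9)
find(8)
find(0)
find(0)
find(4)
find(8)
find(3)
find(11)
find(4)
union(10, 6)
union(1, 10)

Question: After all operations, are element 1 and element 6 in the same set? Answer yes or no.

Answer: yes

Derivation:
Step 1: find(9) -> no change; set of 9 is {9}
Step 2: find(8) -> no change; set of 8 is {8}
Step 3: find(0) -> no change; set of 0 is {0}
Step 4: find(0) -> no change; set of 0 is {0}
Step 5: find(4) -> no change; set of 4 is {4}
Step 6: find(8) -> no change; set of 8 is {8}
Step 7: find(3) -> no change; set of 3 is {3}
Step 8: find(11) -> no change; set of 11 is {11}
Step 9: find(4) -> no change; set of 4 is {4}
Step 10: union(10, 6) -> merged; set of 10 now {6, 10}
Step 11: union(1, 10) -> merged; set of 1 now {1, 6, 10}
Set of 1: {1, 6, 10}; 6 is a member.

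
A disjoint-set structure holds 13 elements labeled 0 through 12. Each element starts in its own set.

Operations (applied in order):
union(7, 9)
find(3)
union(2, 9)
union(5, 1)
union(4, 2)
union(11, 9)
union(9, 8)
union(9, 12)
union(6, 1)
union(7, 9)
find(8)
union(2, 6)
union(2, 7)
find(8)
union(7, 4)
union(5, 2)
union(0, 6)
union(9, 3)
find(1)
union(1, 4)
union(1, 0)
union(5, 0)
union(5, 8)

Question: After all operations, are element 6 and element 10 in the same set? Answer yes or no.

Step 1: union(7, 9) -> merged; set of 7 now {7, 9}
Step 2: find(3) -> no change; set of 3 is {3}
Step 3: union(2, 9) -> merged; set of 2 now {2, 7, 9}
Step 4: union(5, 1) -> merged; set of 5 now {1, 5}
Step 5: union(4, 2) -> merged; set of 4 now {2, 4, 7, 9}
Step 6: union(11, 9) -> merged; set of 11 now {2, 4, 7, 9, 11}
Step 7: union(9, 8) -> merged; set of 9 now {2, 4, 7, 8, 9, 11}
Step 8: union(9, 12) -> merged; set of 9 now {2, 4, 7, 8, 9, 11, 12}
Step 9: union(6, 1) -> merged; set of 6 now {1, 5, 6}
Step 10: union(7, 9) -> already same set; set of 7 now {2, 4, 7, 8, 9, 11, 12}
Step 11: find(8) -> no change; set of 8 is {2, 4, 7, 8, 9, 11, 12}
Step 12: union(2, 6) -> merged; set of 2 now {1, 2, 4, 5, 6, 7, 8, 9, 11, 12}
Step 13: union(2, 7) -> already same set; set of 2 now {1, 2, 4, 5, 6, 7, 8, 9, 11, 12}
Step 14: find(8) -> no change; set of 8 is {1, 2, 4, 5, 6, 7, 8, 9, 11, 12}
Step 15: union(7, 4) -> already same set; set of 7 now {1, 2, 4, 5, 6, 7, 8, 9, 11, 12}
Step 16: union(5, 2) -> already same set; set of 5 now {1, 2, 4, 5, 6, 7, 8, 9, 11, 12}
Step 17: union(0, 6) -> merged; set of 0 now {0, 1, 2, 4, 5, 6, 7, 8, 9, 11, 12}
Step 18: union(9, 3) -> merged; set of 9 now {0, 1, 2, 3, 4, 5, 6, 7, 8, 9, 11, 12}
Step 19: find(1) -> no change; set of 1 is {0, 1, 2, 3, 4, 5, 6, 7, 8, 9, 11, 12}
Step 20: union(1, 4) -> already same set; set of 1 now {0, 1, 2, 3, 4, 5, 6, 7, 8, 9, 11, 12}
Step 21: union(1, 0) -> already same set; set of 1 now {0, 1, 2, 3, 4, 5, 6, 7, 8, 9, 11, 12}
Step 22: union(5, 0) -> already same set; set of 5 now {0, 1, 2, 3, 4, 5, 6, 7, 8, 9, 11, 12}
Step 23: union(5, 8) -> already same set; set of 5 now {0, 1, 2, 3, 4, 5, 6, 7, 8, 9, 11, 12}
Set of 6: {0, 1, 2, 3, 4, 5, 6, 7, 8, 9, 11, 12}; 10 is not a member.

Answer: no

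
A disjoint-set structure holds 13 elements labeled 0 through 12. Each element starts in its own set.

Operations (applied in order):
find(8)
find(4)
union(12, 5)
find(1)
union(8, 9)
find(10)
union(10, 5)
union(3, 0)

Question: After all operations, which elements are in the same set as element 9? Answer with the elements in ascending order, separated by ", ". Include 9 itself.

Step 1: find(8) -> no change; set of 8 is {8}
Step 2: find(4) -> no change; set of 4 is {4}
Step 3: union(12, 5) -> merged; set of 12 now {5, 12}
Step 4: find(1) -> no change; set of 1 is {1}
Step 5: union(8, 9) -> merged; set of 8 now {8, 9}
Step 6: find(10) -> no change; set of 10 is {10}
Step 7: union(10, 5) -> merged; set of 10 now {5, 10, 12}
Step 8: union(3, 0) -> merged; set of 3 now {0, 3}
Component of 9: {8, 9}

Answer: 8, 9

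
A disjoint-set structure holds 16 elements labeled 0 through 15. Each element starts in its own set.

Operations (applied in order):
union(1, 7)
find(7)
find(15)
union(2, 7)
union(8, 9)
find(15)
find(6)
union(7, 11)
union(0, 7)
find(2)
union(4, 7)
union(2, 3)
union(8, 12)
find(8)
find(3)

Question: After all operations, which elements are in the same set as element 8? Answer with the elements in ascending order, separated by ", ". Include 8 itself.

Answer: 8, 9, 12

Derivation:
Step 1: union(1, 7) -> merged; set of 1 now {1, 7}
Step 2: find(7) -> no change; set of 7 is {1, 7}
Step 3: find(15) -> no change; set of 15 is {15}
Step 4: union(2, 7) -> merged; set of 2 now {1, 2, 7}
Step 5: union(8, 9) -> merged; set of 8 now {8, 9}
Step 6: find(15) -> no change; set of 15 is {15}
Step 7: find(6) -> no change; set of 6 is {6}
Step 8: union(7, 11) -> merged; set of 7 now {1, 2, 7, 11}
Step 9: union(0, 7) -> merged; set of 0 now {0, 1, 2, 7, 11}
Step 10: find(2) -> no change; set of 2 is {0, 1, 2, 7, 11}
Step 11: union(4, 7) -> merged; set of 4 now {0, 1, 2, 4, 7, 11}
Step 12: union(2, 3) -> merged; set of 2 now {0, 1, 2, 3, 4, 7, 11}
Step 13: union(8, 12) -> merged; set of 8 now {8, 9, 12}
Step 14: find(8) -> no change; set of 8 is {8, 9, 12}
Step 15: find(3) -> no change; set of 3 is {0, 1, 2, 3, 4, 7, 11}
Component of 8: {8, 9, 12}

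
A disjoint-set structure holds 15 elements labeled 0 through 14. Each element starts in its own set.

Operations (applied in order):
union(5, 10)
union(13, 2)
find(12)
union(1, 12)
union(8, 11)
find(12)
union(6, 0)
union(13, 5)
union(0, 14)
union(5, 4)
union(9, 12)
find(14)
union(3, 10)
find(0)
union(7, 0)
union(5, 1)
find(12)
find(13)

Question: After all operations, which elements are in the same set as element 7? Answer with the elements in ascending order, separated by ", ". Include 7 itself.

Answer: 0, 6, 7, 14

Derivation:
Step 1: union(5, 10) -> merged; set of 5 now {5, 10}
Step 2: union(13, 2) -> merged; set of 13 now {2, 13}
Step 3: find(12) -> no change; set of 12 is {12}
Step 4: union(1, 12) -> merged; set of 1 now {1, 12}
Step 5: union(8, 11) -> merged; set of 8 now {8, 11}
Step 6: find(12) -> no change; set of 12 is {1, 12}
Step 7: union(6, 0) -> merged; set of 6 now {0, 6}
Step 8: union(13, 5) -> merged; set of 13 now {2, 5, 10, 13}
Step 9: union(0, 14) -> merged; set of 0 now {0, 6, 14}
Step 10: union(5, 4) -> merged; set of 5 now {2, 4, 5, 10, 13}
Step 11: union(9, 12) -> merged; set of 9 now {1, 9, 12}
Step 12: find(14) -> no change; set of 14 is {0, 6, 14}
Step 13: union(3, 10) -> merged; set of 3 now {2, 3, 4, 5, 10, 13}
Step 14: find(0) -> no change; set of 0 is {0, 6, 14}
Step 15: union(7, 0) -> merged; set of 7 now {0, 6, 7, 14}
Step 16: union(5, 1) -> merged; set of 5 now {1, 2, 3, 4, 5, 9, 10, 12, 13}
Step 17: find(12) -> no change; set of 12 is {1, 2, 3, 4, 5, 9, 10, 12, 13}
Step 18: find(13) -> no change; set of 13 is {1, 2, 3, 4, 5, 9, 10, 12, 13}
Component of 7: {0, 6, 7, 14}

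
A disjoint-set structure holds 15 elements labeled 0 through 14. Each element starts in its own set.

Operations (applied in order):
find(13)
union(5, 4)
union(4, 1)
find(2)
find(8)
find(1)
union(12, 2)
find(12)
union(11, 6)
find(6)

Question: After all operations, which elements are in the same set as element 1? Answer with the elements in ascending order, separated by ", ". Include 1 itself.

Answer: 1, 4, 5

Derivation:
Step 1: find(13) -> no change; set of 13 is {13}
Step 2: union(5, 4) -> merged; set of 5 now {4, 5}
Step 3: union(4, 1) -> merged; set of 4 now {1, 4, 5}
Step 4: find(2) -> no change; set of 2 is {2}
Step 5: find(8) -> no change; set of 8 is {8}
Step 6: find(1) -> no change; set of 1 is {1, 4, 5}
Step 7: union(12, 2) -> merged; set of 12 now {2, 12}
Step 8: find(12) -> no change; set of 12 is {2, 12}
Step 9: union(11, 6) -> merged; set of 11 now {6, 11}
Step 10: find(6) -> no change; set of 6 is {6, 11}
Component of 1: {1, 4, 5}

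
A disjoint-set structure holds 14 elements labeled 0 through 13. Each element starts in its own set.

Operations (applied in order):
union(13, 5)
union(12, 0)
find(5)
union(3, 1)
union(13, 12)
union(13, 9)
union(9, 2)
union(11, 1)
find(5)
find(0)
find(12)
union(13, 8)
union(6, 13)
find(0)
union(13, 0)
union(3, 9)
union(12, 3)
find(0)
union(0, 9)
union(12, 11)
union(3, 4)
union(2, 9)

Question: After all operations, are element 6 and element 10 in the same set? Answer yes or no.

Answer: no

Derivation:
Step 1: union(13, 5) -> merged; set of 13 now {5, 13}
Step 2: union(12, 0) -> merged; set of 12 now {0, 12}
Step 3: find(5) -> no change; set of 5 is {5, 13}
Step 4: union(3, 1) -> merged; set of 3 now {1, 3}
Step 5: union(13, 12) -> merged; set of 13 now {0, 5, 12, 13}
Step 6: union(13, 9) -> merged; set of 13 now {0, 5, 9, 12, 13}
Step 7: union(9, 2) -> merged; set of 9 now {0, 2, 5, 9, 12, 13}
Step 8: union(11, 1) -> merged; set of 11 now {1, 3, 11}
Step 9: find(5) -> no change; set of 5 is {0, 2, 5, 9, 12, 13}
Step 10: find(0) -> no change; set of 0 is {0, 2, 5, 9, 12, 13}
Step 11: find(12) -> no change; set of 12 is {0, 2, 5, 9, 12, 13}
Step 12: union(13, 8) -> merged; set of 13 now {0, 2, 5, 8, 9, 12, 13}
Step 13: union(6, 13) -> merged; set of 6 now {0, 2, 5, 6, 8, 9, 12, 13}
Step 14: find(0) -> no change; set of 0 is {0, 2, 5, 6, 8, 9, 12, 13}
Step 15: union(13, 0) -> already same set; set of 13 now {0, 2, 5, 6, 8, 9, 12, 13}
Step 16: union(3, 9) -> merged; set of 3 now {0, 1, 2, 3, 5, 6, 8, 9, 11, 12, 13}
Step 17: union(12, 3) -> already same set; set of 12 now {0, 1, 2, 3, 5, 6, 8, 9, 11, 12, 13}
Step 18: find(0) -> no change; set of 0 is {0, 1, 2, 3, 5, 6, 8, 9, 11, 12, 13}
Step 19: union(0, 9) -> already same set; set of 0 now {0, 1, 2, 3, 5, 6, 8, 9, 11, 12, 13}
Step 20: union(12, 11) -> already same set; set of 12 now {0, 1, 2, 3, 5, 6, 8, 9, 11, 12, 13}
Step 21: union(3, 4) -> merged; set of 3 now {0, 1, 2, 3, 4, 5, 6, 8, 9, 11, 12, 13}
Step 22: union(2, 9) -> already same set; set of 2 now {0, 1, 2, 3, 4, 5, 6, 8, 9, 11, 12, 13}
Set of 6: {0, 1, 2, 3, 4, 5, 6, 8, 9, 11, 12, 13}; 10 is not a member.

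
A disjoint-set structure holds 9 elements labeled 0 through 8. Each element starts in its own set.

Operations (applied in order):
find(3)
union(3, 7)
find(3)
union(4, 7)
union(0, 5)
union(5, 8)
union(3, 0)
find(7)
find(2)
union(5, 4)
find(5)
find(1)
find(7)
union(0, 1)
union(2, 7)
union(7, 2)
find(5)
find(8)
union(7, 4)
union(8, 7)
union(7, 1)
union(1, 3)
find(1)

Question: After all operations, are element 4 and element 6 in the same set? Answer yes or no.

Answer: no

Derivation:
Step 1: find(3) -> no change; set of 3 is {3}
Step 2: union(3, 7) -> merged; set of 3 now {3, 7}
Step 3: find(3) -> no change; set of 3 is {3, 7}
Step 4: union(4, 7) -> merged; set of 4 now {3, 4, 7}
Step 5: union(0, 5) -> merged; set of 0 now {0, 5}
Step 6: union(5, 8) -> merged; set of 5 now {0, 5, 8}
Step 7: union(3, 0) -> merged; set of 3 now {0, 3, 4, 5, 7, 8}
Step 8: find(7) -> no change; set of 7 is {0, 3, 4, 5, 7, 8}
Step 9: find(2) -> no change; set of 2 is {2}
Step 10: union(5, 4) -> already same set; set of 5 now {0, 3, 4, 5, 7, 8}
Step 11: find(5) -> no change; set of 5 is {0, 3, 4, 5, 7, 8}
Step 12: find(1) -> no change; set of 1 is {1}
Step 13: find(7) -> no change; set of 7 is {0, 3, 4, 5, 7, 8}
Step 14: union(0, 1) -> merged; set of 0 now {0, 1, 3, 4, 5, 7, 8}
Step 15: union(2, 7) -> merged; set of 2 now {0, 1, 2, 3, 4, 5, 7, 8}
Step 16: union(7, 2) -> already same set; set of 7 now {0, 1, 2, 3, 4, 5, 7, 8}
Step 17: find(5) -> no change; set of 5 is {0, 1, 2, 3, 4, 5, 7, 8}
Step 18: find(8) -> no change; set of 8 is {0, 1, 2, 3, 4, 5, 7, 8}
Step 19: union(7, 4) -> already same set; set of 7 now {0, 1, 2, 3, 4, 5, 7, 8}
Step 20: union(8, 7) -> already same set; set of 8 now {0, 1, 2, 3, 4, 5, 7, 8}
Step 21: union(7, 1) -> already same set; set of 7 now {0, 1, 2, 3, 4, 5, 7, 8}
Step 22: union(1, 3) -> already same set; set of 1 now {0, 1, 2, 3, 4, 5, 7, 8}
Step 23: find(1) -> no change; set of 1 is {0, 1, 2, 3, 4, 5, 7, 8}
Set of 4: {0, 1, 2, 3, 4, 5, 7, 8}; 6 is not a member.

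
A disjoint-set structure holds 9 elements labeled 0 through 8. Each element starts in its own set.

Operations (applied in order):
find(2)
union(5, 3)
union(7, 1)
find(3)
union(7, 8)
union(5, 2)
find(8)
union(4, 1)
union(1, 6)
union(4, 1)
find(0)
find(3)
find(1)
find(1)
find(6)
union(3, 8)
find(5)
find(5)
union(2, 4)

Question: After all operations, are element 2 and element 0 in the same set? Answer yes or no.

Step 1: find(2) -> no change; set of 2 is {2}
Step 2: union(5, 3) -> merged; set of 5 now {3, 5}
Step 3: union(7, 1) -> merged; set of 7 now {1, 7}
Step 4: find(3) -> no change; set of 3 is {3, 5}
Step 5: union(7, 8) -> merged; set of 7 now {1, 7, 8}
Step 6: union(5, 2) -> merged; set of 5 now {2, 3, 5}
Step 7: find(8) -> no change; set of 8 is {1, 7, 8}
Step 8: union(4, 1) -> merged; set of 4 now {1, 4, 7, 8}
Step 9: union(1, 6) -> merged; set of 1 now {1, 4, 6, 7, 8}
Step 10: union(4, 1) -> already same set; set of 4 now {1, 4, 6, 7, 8}
Step 11: find(0) -> no change; set of 0 is {0}
Step 12: find(3) -> no change; set of 3 is {2, 3, 5}
Step 13: find(1) -> no change; set of 1 is {1, 4, 6, 7, 8}
Step 14: find(1) -> no change; set of 1 is {1, 4, 6, 7, 8}
Step 15: find(6) -> no change; set of 6 is {1, 4, 6, 7, 8}
Step 16: union(3, 8) -> merged; set of 3 now {1, 2, 3, 4, 5, 6, 7, 8}
Step 17: find(5) -> no change; set of 5 is {1, 2, 3, 4, 5, 6, 7, 8}
Step 18: find(5) -> no change; set of 5 is {1, 2, 3, 4, 5, 6, 7, 8}
Step 19: union(2, 4) -> already same set; set of 2 now {1, 2, 3, 4, 5, 6, 7, 8}
Set of 2: {1, 2, 3, 4, 5, 6, 7, 8}; 0 is not a member.

Answer: no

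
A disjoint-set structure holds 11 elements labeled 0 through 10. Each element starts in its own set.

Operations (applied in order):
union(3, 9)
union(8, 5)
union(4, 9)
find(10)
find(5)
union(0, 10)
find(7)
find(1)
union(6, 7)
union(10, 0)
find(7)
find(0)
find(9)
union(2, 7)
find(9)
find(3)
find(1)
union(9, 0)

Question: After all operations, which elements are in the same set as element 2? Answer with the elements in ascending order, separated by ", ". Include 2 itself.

Answer: 2, 6, 7

Derivation:
Step 1: union(3, 9) -> merged; set of 3 now {3, 9}
Step 2: union(8, 5) -> merged; set of 8 now {5, 8}
Step 3: union(4, 9) -> merged; set of 4 now {3, 4, 9}
Step 4: find(10) -> no change; set of 10 is {10}
Step 5: find(5) -> no change; set of 5 is {5, 8}
Step 6: union(0, 10) -> merged; set of 0 now {0, 10}
Step 7: find(7) -> no change; set of 7 is {7}
Step 8: find(1) -> no change; set of 1 is {1}
Step 9: union(6, 7) -> merged; set of 6 now {6, 7}
Step 10: union(10, 0) -> already same set; set of 10 now {0, 10}
Step 11: find(7) -> no change; set of 7 is {6, 7}
Step 12: find(0) -> no change; set of 0 is {0, 10}
Step 13: find(9) -> no change; set of 9 is {3, 4, 9}
Step 14: union(2, 7) -> merged; set of 2 now {2, 6, 7}
Step 15: find(9) -> no change; set of 9 is {3, 4, 9}
Step 16: find(3) -> no change; set of 3 is {3, 4, 9}
Step 17: find(1) -> no change; set of 1 is {1}
Step 18: union(9, 0) -> merged; set of 9 now {0, 3, 4, 9, 10}
Component of 2: {2, 6, 7}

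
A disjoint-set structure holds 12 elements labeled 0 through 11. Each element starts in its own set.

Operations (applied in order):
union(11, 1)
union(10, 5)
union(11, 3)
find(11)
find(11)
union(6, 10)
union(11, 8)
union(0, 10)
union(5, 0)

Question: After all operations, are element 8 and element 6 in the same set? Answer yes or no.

Step 1: union(11, 1) -> merged; set of 11 now {1, 11}
Step 2: union(10, 5) -> merged; set of 10 now {5, 10}
Step 3: union(11, 3) -> merged; set of 11 now {1, 3, 11}
Step 4: find(11) -> no change; set of 11 is {1, 3, 11}
Step 5: find(11) -> no change; set of 11 is {1, 3, 11}
Step 6: union(6, 10) -> merged; set of 6 now {5, 6, 10}
Step 7: union(11, 8) -> merged; set of 11 now {1, 3, 8, 11}
Step 8: union(0, 10) -> merged; set of 0 now {0, 5, 6, 10}
Step 9: union(5, 0) -> already same set; set of 5 now {0, 5, 6, 10}
Set of 8: {1, 3, 8, 11}; 6 is not a member.

Answer: no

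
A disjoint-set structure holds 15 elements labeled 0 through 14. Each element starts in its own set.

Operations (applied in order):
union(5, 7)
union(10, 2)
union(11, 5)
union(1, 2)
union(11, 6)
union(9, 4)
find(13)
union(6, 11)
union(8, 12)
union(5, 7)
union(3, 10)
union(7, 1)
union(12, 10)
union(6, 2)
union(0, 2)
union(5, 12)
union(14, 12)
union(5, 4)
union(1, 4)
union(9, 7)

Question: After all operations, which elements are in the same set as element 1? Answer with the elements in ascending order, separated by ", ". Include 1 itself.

Step 1: union(5, 7) -> merged; set of 5 now {5, 7}
Step 2: union(10, 2) -> merged; set of 10 now {2, 10}
Step 3: union(11, 5) -> merged; set of 11 now {5, 7, 11}
Step 4: union(1, 2) -> merged; set of 1 now {1, 2, 10}
Step 5: union(11, 6) -> merged; set of 11 now {5, 6, 7, 11}
Step 6: union(9, 4) -> merged; set of 9 now {4, 9}
Step 7: find(13) -> no change; set of 13 is {13}
Step 8: union(6, 11) -> already same set; set of 6 now {5, 6, 7, 11}
Step 9: union(8, 12) -> merged; set of 8 now {8, 12}
Step 10: union(5, 7) -> already same set; set of 5 now {5, 6, 7, 11}
Step 11: union(3, 10) -> merged; set of 3 now {1, 2, 3, 10}
Step 12: union(7, 1) -> merged; set of 7 now {1, 2, 3, 5, 6, 7, 10, 11}
Step 13: union(12, 10) -> merged; set of 12 now {1, 2, 3, 5, 6, 7, 8, 10, 11, 12}
Step 14: union(6, 2) -> already same set; set of 6 now {1, 2, 3, 5, 6, 7, 8, 10, 11, 12}
Step 15: union(0, 2) -> merged; set of 0 now {0, 1, 2, 3, 5, 6, 7, 8, 10, 11, 12}
Step 16: union(5, 12) -> already same set; set of 5 now {0, 1, 2, 3, 5, 6, 7, 8, 10, 11, 12}
Step 17: union(14, 12) -> merged; set of 14 now {0, 1, 2, 3, 5, 6, 7, 8, 10, 11, 12, 14}
Step 18: union(5, 4) -> merged; set of 5 now {0, 1, 2, 3, 4, 5, 6, 7, 8, 9, 10, 11, 12, 14}
Step 19: union(1, 4) -> already same set; set of 1 now {0, 1, 2, 3, 4, 5, 6, 7, 8, 9, 10, 11, 12, 14}
Step 20: union(9, 7) -> already same set; set of 9 now {0, 1, 2, 3, 4, 5, 6, 7, 8, 9, 10, 11, 12, 14}
Component of 1: {0, 1, 2, 3, 4, 5, 6, 7, 8, 9, 10, 11, 12, 14}

Answer: 0, 1, 2, 3, 4, 5, 6, 7, 8, 9, 10, 11, 12, 14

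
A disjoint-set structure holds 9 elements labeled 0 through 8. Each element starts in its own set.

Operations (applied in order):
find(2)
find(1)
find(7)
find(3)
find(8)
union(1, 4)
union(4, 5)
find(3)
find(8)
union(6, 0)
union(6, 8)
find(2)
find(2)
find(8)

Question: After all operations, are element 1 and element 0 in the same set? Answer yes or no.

Step 1: find(2) -> no change; set of 2 is {2}
Step 2: find(1) -> no change; set of 1 is {1}
Step 3: find(7) -> no change; set of 7 is {7}
Step 4: find(3) -> no change; set of 3 is {3}
Step 5: find(8) -> no change; set of 8 is {8}
Step 6: union(1, 4) -> merged; set of 1 now {1, 4}
Step 7: union(4, 5) -> merged; set of 4 now {1, 4, 5}
Step 8: find(3) -> no change; set of 3 is {3}
Step 9: find(8) -> no change; set of 8 is {8}
Step 10: union(6, 0) -> merged; set of 6 now {0, 6}
Step 11: union(6, 8) -> merged; set of 6 now {0, 6, 8}
Step 12: find(2) -> no change; set of 2 is {2}
Step 13: find(2) -> no change; set of 2 is {2}
Step 14: find(8) -> no change; set of 8 is {0, 6, 8}
Set of 1: {1, 4, 5}; 0 is not a member.

Answer: no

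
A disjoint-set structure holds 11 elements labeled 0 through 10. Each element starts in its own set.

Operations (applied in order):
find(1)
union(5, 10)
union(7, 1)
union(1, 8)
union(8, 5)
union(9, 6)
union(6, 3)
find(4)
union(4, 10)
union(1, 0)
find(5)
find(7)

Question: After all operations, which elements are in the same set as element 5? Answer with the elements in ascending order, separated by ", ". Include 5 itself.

Step 1: find(1) -> no change; set of 1 is {1}
Step 2: union(5, 10) -> merged; set of 5 now {5, 10}
Step 3: union(7, 1) -> merged; set of 7 now {1, 7}
Step 4: union(1, 8) -> merged; set of 1 now {1, 7, 8}
Step 5: union(8, 5) -> merged; set of 8 now {1, 5, 7, 8, 10}
Step 6: union(9, 6) -> merged; set of 9 now {6, 9}
Step 7: union(6, 3) -> merged; set of 6 now {3, 6, 9}
Step 8: find(4) -> no change; set of 4 is {4}
Step 9: union(4, 10) -> merged; set of 4 now {1, 4, 5, 7, 8, 10}
Step 10: union(1, 0) -> merged; set of 1 now {0, 1, 4, 5, 7, 8, 10}
Step 11: find(5) -> no change; set of 5 is {0, 1, 4, 5, 7, 8, 10}
Step 12: find(7) -> no change; set of 7 is {0, 1, 4, 5, 7, 8, 10}
Component of 5: {0, 1, 4, 5, 7, 8, 10}

Answer: 0, 1, 4, 5, 7, 8, 10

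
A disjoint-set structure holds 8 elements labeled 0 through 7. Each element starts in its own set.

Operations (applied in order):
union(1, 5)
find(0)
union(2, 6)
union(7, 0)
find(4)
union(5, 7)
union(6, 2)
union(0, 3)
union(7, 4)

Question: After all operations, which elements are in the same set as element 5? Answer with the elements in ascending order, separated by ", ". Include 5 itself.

Step 1: union(1, 5) -> merged; set of 1 now {1, 5}
Step 2: find(0) -> no change; set of 0 is {0}
Step 3: union(2, 6) -> merged; set of 2 now {2, 6}
Step 4: union(7, 0) -> merged; set of 7 now {0, 7}
Step 5: find(4) -> no change; set of 4 is {4}
Step 6: union(5, 7) -> merged; set of 5 now {0, 1, 5, 7}
Step 7: union(6, 2) -> already same set; set of 6 now {2, 6}
Step 8: union(0, 3) -> merged; set of 0 now {0, 1, 3, 5, 7}
Step 9: union(7, 4) -> merged; set of 7 now {0, 1, 3, 4, 5, 7}
Component of 5: {0, 1, 3, 4, 5, 7}

Answer: 0, 1, 3, 4, 5, 7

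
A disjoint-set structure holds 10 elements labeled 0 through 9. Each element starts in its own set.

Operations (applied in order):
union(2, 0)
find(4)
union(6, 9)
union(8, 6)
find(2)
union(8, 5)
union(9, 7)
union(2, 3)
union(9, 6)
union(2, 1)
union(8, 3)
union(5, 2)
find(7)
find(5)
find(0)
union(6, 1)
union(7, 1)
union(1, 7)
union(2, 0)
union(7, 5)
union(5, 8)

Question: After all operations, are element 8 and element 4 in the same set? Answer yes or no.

Answer: no

Derivation:
Step 1: union(2, 0) -> merged; set of 2 now {0, 2}
Step 2: find(4) -> no change; set of 4 is {4}
Step 3: union(6, 9) -> merged; set of 6 now {6, 9}
Step 4: union(8, 6) -> merged; set of 8 now {6, 8, 9}
Step 5: find(2) -> no change; set of 2 is {0, 2}
Step 6: union(8, 5) -> merged; set of 8 now {5, 6, 8, 9}
Step 7: union(9, 7) -> merged; set of 9 now {5, 6, 7, 8, 9}
Step 8: union(2, 3) -> merged; set of 2 now {0, 2, 3}
Step 9: union(9, 6) -> already same set; set of 9 now {5, 6, 7, 8, 9}
Step 10: union(2, 1) -> merged; set of 2 now {0, 1, 2, 3}
Step 11: union(8, 3) -> merged; set of 8 now {0, 1, 2, 3, 5, 6, 7, 8, 9}
Step 12: union(5, 2) -> already same set; set of 5 now {0, 1, 2, 3, 5, 6, 7, 8, 9}
Step 13: find(7) -> no change; set of 7 is {0, 1, 2, 3, 5, 6, 7, 8, 9}
Step 14: find(5) -> no change; set of 5 is {0, 1, 2, 3, 5, 6, 7, 8, 9}
Step 15: find(0) -> no change; set of 0 is {0, 1, 2, 3, 5, 6, 7, 8, 9}
Step 16: union(6, 1) -> already same set; set of 6 now {0, 1, 2, 3, 5, 6, 7, 8, 9}
Step 17: union(7, 1) -> already same set; set of 7 now {0, 1, 2, 3, 5, 6, 7, 8, 9}
Step 18: union(1, 7) -> already same set; set of 1 now {0, 1, 2, 3, 5, 6, 7, 8, 9}
Step 19: union(2, 0) -> already same set; set of 2 now {0, 1, 2, 3, 5, 6, 7, 8, 9}
Step 20: union(7, 5) -> already same set; set of 7 now {0, 1, 2, 3, 5, 6, 7, 8, 9}
Step 21: union(5, 8) -> already same set; set of 5 now {0, 1, 2, 3, 5, 6, 7, 8, 9}
Set of 8: {0, 1, 2, 3, 5, 6, 7, 8, 9}; 4 is not a member.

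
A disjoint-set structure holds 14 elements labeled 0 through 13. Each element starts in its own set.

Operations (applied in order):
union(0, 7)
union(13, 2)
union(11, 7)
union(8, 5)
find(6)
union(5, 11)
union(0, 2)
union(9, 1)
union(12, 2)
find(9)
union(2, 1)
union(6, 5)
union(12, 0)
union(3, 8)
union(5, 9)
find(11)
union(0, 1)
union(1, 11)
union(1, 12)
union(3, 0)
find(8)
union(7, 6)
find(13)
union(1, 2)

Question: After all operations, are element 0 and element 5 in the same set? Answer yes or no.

Step 1: union(0, 7) -> merged; set of 0 now {0, 7}
Step 2: union(13, 2) -> merged; set of 13 now {2, 13}
Step 3: union(11, 7) -> merged; set of 11 now {0, 7, 11}
Step 4: union(8, 5) -> merged; set of 8 now {5, 8}
Step 5: find(6) -> no change; set of 6 is {6}
Step 6: union(5, 11) -> merged; set of 5 now {0, 5, 7, 8, 11}
Step 7: union(0, 2) -> merged; set of 0 now {0, 2, 5, 7, 8, 11, 13}
Step 8: union(9, 1) -> merged; set of 9 now {1, 9}
Step 9: union(12, 2) -> merged; set of 12 now {0, 2, 5, 7, 8, 11, 12, 13}
Step 10: find(9) -> no change; set of 9 is {1, 9}
Step 11: union(2, 1) -> merged; set of 2 now {0, 1, 2, 5, 7, 8, 9, 11, 12, 13}
Step 12: union(6, 5) -> merged; set of 6 now {0, 1, 2, 5, 6, 7, 8, 9, 11, 12, 13}
Step 13: union(12, 0) -> already same set; set of 12 now {0, 1, 2, 5, 6, 7, 8, 9, 11, 12, 13}
Step 14: union(3, 8) -> merged; set of 3 now {0, 1, 2, 3, 5, 6, 7, 8, 9, 11, 12, 13}
Step 15: union(5, 9) -> already same set; set of 5 now {0, 1, 2, 3, 5, 6, 7, 8, 9, 11, 12, 13}
Step 16: find(11) -> no change; set of 11 is {0, 1, 2, 3, 5, 6, 7, 8, 9, 11, 12, 13}
Step 17: union(0, 1) -> already same set; set of 0 now {0, 1, 2, 3, 5, 6, 7, 8, 9, 11, 12, 13}
Step 18: union(1, 11) -> already same set; set of 1 now {0, 1, 2, 3, 5, 6, 7, 8, 9, 11, 12, 13}
Step 19: union(1, 12) -> already same set; set of 1 now {0, 1, 2, 3, 5, 6, 7, 8, 9, 11, 12, 13}
Step 20: union(3, 0) -> already same set; set of 3 now {0, 1, 2, 3, 5, 6, 7, 8, 9, 11, 12, 13}
Step 21: find(8) -> no change; set of 8 is {0, 1, 2, 3, 5, 6, 7, 8, 9, 11, 12, 13}
Step 22: union(7, 6) -> already same set; set of 7 now {0, 1, 2, 3, 5, 6, 7, 8, 9, 11, 12, 13}
Step 23: find(13) -> no change; set of 13 is {0, 1, 2, 3, 5, 6, 7, 8, 9, 11, 12, 13}
Step 24: union(1, 2) -> already same set; set of 1 now {0, 1, 2, 3, 5, 6, 7, 8, 9, 11, 12, 13}
Set of 0: {0, 1, 2, 3, 5, 6, 7, 8, 9, 11, 12, 13}; 5 is a member.

Answer: yes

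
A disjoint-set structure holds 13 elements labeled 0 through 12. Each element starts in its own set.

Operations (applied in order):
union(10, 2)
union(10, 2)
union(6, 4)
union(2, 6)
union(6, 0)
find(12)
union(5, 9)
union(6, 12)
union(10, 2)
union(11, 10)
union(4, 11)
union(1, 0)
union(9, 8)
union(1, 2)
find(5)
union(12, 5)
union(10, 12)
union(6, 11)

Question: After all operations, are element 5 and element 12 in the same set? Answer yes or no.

Answer: yes

Derivation:
Step 1: union(10, 2) -> merged; set of 10 now {2, 10}
Step 2: union(10, 2) -> already same set; set of 10 now {2, 10}
Step 3: union(6, 4) -> merged; set of 6 now {4, 6}
Step 4: union(2, 6) -> merged; set of 2 now {2, 4, 6, 10}
Step 5: union(6, 0) -> merged; set of 6 now {0, 2, 4, 6, 10}
Step 6: find(12) -> no change; set of 12 is {12}
Step 7: union(5, 9) -> merged; set of 5 now {5, 9}
Step 8: union(6, 12) -> merged; set of 6 now {0, 2, 4, 6, 10, 12}
Step 9: union(10, 2) -> already same set; set of 10 now {0, 2, 4, 6, 10, 12}
Step 10: union(11, 10) -> merged; set of 11 now {0, 2, 4, 6, 10, 11, 12}
Step 11: union(4, 11) -> already same set; set of 4 now {0, 2, 4, 6, 10, 11, 12}
Step 12: union(1, 0) -> merged; set of 1 now {0, 1, 2, 4, 6, 10, 11, 12}
Step 13: union(9, 8) -> merged; set of 9 now {5, 8, 9}
Step 14: union(1, 2) -> already same set; set of 1 now {0, 1, 2, 4, 6, 10, 11, 12}
Step 15: find(5) -> no change; set of 5 is {5, 8, 9}
Step 16: union(12, 5) -> merged; set of 12 now {0, 1, 2, 4, 5, 6, 8, 9, 10, 11, 12}
Step 17: union(10, 12) -> already same set; set of 10 now {0, 1, 2, 4, 5, 6, 8, 9, 10, 11, 12}
Step 18: union(6, 11) -> already same set; set of 6 now {0, 1, 2, 4, 5, 6, 8, 9, 10, 11, 12}
Set of 5: {0, 1, 2, 4, 5, 6, 8, 9, 10, 11, 12}; 12 is a member.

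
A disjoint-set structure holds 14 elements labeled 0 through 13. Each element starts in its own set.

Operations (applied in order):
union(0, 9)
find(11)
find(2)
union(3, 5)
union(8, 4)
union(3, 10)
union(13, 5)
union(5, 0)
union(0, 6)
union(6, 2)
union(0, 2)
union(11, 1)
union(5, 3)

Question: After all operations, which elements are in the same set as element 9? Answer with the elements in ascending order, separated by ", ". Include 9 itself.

Answer: 0, 2, 3, 5, 6, 9, 10, 13

Derivation:
Step 1: union(0, 9) -> merged; set of 0 now {0, 9}
Step 2: find(11) -> no change; set of 11 is {11}
Step 3: find(2) -> no change; set of 2 is {2}
Step 4: union(3, 5) -> merged; set of 3 now {3, 5}
Step 5: union(8, 4) -> merged; set of 8 now {4, 8}
Step 6: union(3, 10) -> merged; set of 3 now {3, 5, 10}
Step 7: union(13, 5) -> merged; set of 13 now {3, 5, 10, 13}
Step 8: union(5, 0) -> merged; set of 5 now {0, 3, 5, 9, 10, 13}
Step 9: union(0, 6) -> merged; set of 0 now {0, 3, 5, 6, 9, 10, 13}
Step 10: union(6, 2) -> merged; set of 6 now {0, 2, 3, 5, 6, 9, 10, 13}
Step 11: union(0, 2) -> already same set; set of 0 now {0, 2, 3, 5, 6, 9, 10, 13}
Step 12: union(11, 1) -> merged; set of 11 now {1, 11}
Step 13: union(5, 3) -> already same set; set of 5 now {0, 2, 3, 5, 6, 9, 10, 13}
Component of 9: {0, 2, 3, 5, 6, 9, 10, 13}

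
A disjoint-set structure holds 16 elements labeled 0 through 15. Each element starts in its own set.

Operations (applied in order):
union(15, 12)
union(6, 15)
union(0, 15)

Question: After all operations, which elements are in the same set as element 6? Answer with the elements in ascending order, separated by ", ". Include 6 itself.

Step 1: union(15, 12) -> merged; set of 15 now {12, 15}
Step 2: union(6, 15) -> merged; set of 6 now {6, 12, 15}
Step 3: union(0, 15) -> merged; set of 0 now {0, 6, 12, 15}
Component of 6: {0, 6, 12, 15}

Answer: 0, 6, 12, 15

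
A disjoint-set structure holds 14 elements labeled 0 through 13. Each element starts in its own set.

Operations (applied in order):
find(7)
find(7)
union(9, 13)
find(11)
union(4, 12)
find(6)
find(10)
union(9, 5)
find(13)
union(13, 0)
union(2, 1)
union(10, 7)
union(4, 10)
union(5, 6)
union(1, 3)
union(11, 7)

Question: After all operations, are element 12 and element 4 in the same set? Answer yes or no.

Step 1: find(7) -> no change; set of 7 is {7}
Step 2: find(7) -> no change; set of 7 is {7}
Step 3: union(9, 13) -> merged; set of 9 now {9, 13}
Step 4: find(11) -> no change; set of 11 is {11}
Step 5: union(4, 12) -> merged; set of 4 now {4, 12}
Step 6: find(6) -> no change; set of 6 is {6}
Step 7: find(10) -> no change; set of 10 is {10}
Step 8: union(9, 5) -> merged; set of 9 now {5, 9, 13}
Step 9: find(13) -> no change; set of 13 is {5, 9, 13}
Step 10: union(13, 0) -> merged; set of 13 now {0, 5, 9, 13}
Step 11: union(2, 1) -> merged; set of 2 now {1, 2}
Step 12: union(10, 7) -> merged; set of 10 now {7, 10}
Step 13: union(4, 10) -> merged; set of 4 now {4, 7, 10, 12}
Step 14: union(5, 6) -> merged; set of 5 now {0, 5, 6, 9, 13}
Step 15: union(1, 3) -> merged; set of 1 now {1, 2, 3}
Step 16: union(11, 7) -> merged; set of 11 now {4, 7, 10, 11, 12}
Set of 12: {4, 7, 10, 11, 12}; 4 is a member.

Answer: yes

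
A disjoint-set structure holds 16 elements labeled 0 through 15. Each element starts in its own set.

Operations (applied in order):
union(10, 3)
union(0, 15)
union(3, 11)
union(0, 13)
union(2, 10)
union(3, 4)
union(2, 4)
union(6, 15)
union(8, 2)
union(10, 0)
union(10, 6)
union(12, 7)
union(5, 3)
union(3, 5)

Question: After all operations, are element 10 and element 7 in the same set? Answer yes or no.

Step 1: union(10, 3) -> merged; set of 10 now {3, 10}
Step 2: union(0, 15) -> merged; set of 0 now {0, 15}
Step 3: union(3, 11) -> merged; set of 3 now {3, 10, 11}
Step 4: union(0, 13) -> merged; set of 0 now {0, 13, 15}
Step 5: union(2, 10) -> merged; set of 2 now {2, 3, 10, 11}
Step 6: union(3, 4) -> merged; set of 3 now {2, 3, 4, 10, 11}
Step 7: union(2, 4) -> already same set; set of 2 now {2, 3, 4, 10, 11}
Step 8: union(6, 15) -> merged; set of 6 now {0, 6, 13, 15}
Step 9: union(8, 2) -> merged; set of 8 now {2, 3, 4, 8, 10, 11}
Step 10: union(10, 0) -> merged; set of 10 now {0, 2, 3, 4, 6, 8, 10, 11, 13, 15}
Step 11: union(10, 6) -> already same set; set of 10 now {0, 2, 3, 4, 6, 8, 10, 11, 13, 15}
Step 12: union(12, 7) -> merged; set of 12 now {7, 12}
Step 13: union(5, 3) -> merged; set of 5 now {0, 2, 3, 4, 5, 6, 8, 10, 11, 13, 15}
Step 14: union(3, 5) -> already same set; set of 3 now {0, 2, 3, 4, 5, 6, 8, 10, 11, 13, 15}
Set of 10: {0, 2, 3, 4, 5, 6, 8, 10, 11, 13, 15}; 7 is not a member.

Answer: no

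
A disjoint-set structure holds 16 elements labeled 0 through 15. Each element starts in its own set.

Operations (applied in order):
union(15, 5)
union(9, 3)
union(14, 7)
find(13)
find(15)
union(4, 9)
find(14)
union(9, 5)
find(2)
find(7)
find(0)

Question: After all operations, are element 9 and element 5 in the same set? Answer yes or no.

Step 1: union(15, 5) -> merged; set of 15 now {5, 15}
Step 2: union(9, 3) -> merged; set of 9 now {3, 9}
Step 3: union(14, 7) -> merged; set of 14 now {7, 14}
Step 4: find(13) -> no change; set of 13 is {13}
Step 5: find(15) -> no change; set of 15 is {5, 15}
Step 6: union(4, 9) -> merged; set of 4 now {3, 4, 9}
Step 7: find(14) -> no change; set of 14 is {7, 14}
Step 8: union(9, 5) -> merged; set of 9 now {3, 4, 5, 9, 15}
Step 9: find(2) -> no change; set of 2 is {2}
Step 10: find(7) -> no change; set of 7 is {7, 14}
Step 11: find(0) -> no change; set of 0 is {0}
Set of 9: {3, 4, 5, 9, 15}; 5 is a member.

Answer: yes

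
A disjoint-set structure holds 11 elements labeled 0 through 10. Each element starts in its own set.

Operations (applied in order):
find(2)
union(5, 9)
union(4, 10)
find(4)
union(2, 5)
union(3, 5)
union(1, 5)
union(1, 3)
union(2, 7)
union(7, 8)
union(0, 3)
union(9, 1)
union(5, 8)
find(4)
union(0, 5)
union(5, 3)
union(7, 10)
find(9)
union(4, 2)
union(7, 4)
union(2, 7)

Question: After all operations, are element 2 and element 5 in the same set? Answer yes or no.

Answer: yes

Derivation:
Step 1: find(2) -> no change; set of 2 is {2}
Step 2: union(5, 9) -> merged; set of 5 now {5, 9}
Step 3: union(4, 10) -> merged; set of 4 now {4, 10}
Step 4: find(4) -> no change; set of 4 is {4, 10}
Step 5: union(2, 5) -> merged; set of 2 now {2, 5, 9}
Step 6: union(3, 5) -> merged; set of 3 now {2, 3, 5, 9}
Step 7: union(1, 5) -> merged; set of 1 now {1, 2, 3, 5, 9}
Step 8: union(1, 3) -> already same set; set of 1 now {1, 2, 3, 5, 9}
Step 9: union(2, 7) -> merged; set of 2 now {1, 2, 3, 5, 7, 9}
Step 10: union(7, 8) -> merged; set of 7 now {1, 2, 3, 5, 7, 8, 9}
Step 11: union(0, 3) -> merged; set of 0 now {0, 1, 2, 3, 5, 7, 8, 9}
Step 12: union(9, 1) -> already same set; set of 9 now {0, 1, 2, 3, 5, 7, 8, 9}
Step 13: union(5, 8) -> already same set; set of 5 now {0, 1, 2, 3, 5, 7, 8, 9}
Step 14: find(4) -> no change; set of 4 is {4, 10}
Step 15: union(0, 5) -> already same set; set of 0 now {0, 1, 2, 3, 5, 7, 8, 9}
Step 16: union(5, 3) -> already same set; set of 5 now {0, 1, 2, 3, 5, 7, 8, 9}
Step 17: union(7, 10) -> merged; set of 7 now {0, 1, 2, 3, 4, 5, 7, 8, 9, 10}
Step 18: find(9) -> no change; set of 9 is {0, 1, 2, 3, 4, 5, 7, 8, 9, 10}
Step 19: union(4, 2) -> already same set; set of 4 now {0, 1, 2, 3, 4, 5, 7, 8, 9, 10}
Step 20: union(7, 4) -> already same set; set of 7 now {0, 1, 2, 3, 4, 5, 7, 8, 9, 10}
Step 21: union(2, 7) -> already same set; set of 2 now {0, 1, 2, 3, 4, 5, 7, 8, 9, 10}
Set of 2: {0, 1, 2, 3, 4, 5, 7, 8, 9, 10}; 5 is a member.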